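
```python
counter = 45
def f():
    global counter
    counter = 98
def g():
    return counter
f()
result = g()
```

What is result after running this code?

Step 1: counter = 45.
Step 2: f() sets global counter = 98.
Step 3: g() reads global counter = 98. result = 98

The answer is 98.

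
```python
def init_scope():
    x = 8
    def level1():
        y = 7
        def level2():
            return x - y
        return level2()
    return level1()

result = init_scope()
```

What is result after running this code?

Step 1: x = 8 in init_scope. y = 7 in level1.
Step 2: level2() reads x = 8 and y = 7 from enclosing scopes.
Step 3: result = 8 - 7 = 1

The answer is 1.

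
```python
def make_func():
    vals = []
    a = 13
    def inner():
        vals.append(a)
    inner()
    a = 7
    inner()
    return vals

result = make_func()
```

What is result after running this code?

Step 1: a = 13. inner() appends current a to vals.
Step 2: First inner(): appends 13. Then a = 7.
Step 3: Second inner(): appends 7 (closure sees updated a). result = [13, 7]

The answer is [13, 7].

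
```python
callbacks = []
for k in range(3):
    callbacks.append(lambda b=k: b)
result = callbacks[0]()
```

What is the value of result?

Step 1: Default argument b=k captures k's value at each iteration.
Step 2: callbacks[0] captured b = 0 when k was 0.
Step 3: result = 0

The answer is 0.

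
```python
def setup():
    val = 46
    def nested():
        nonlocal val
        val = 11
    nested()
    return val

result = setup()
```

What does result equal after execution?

Step 1: setup() sets val = 46.
Step 2: nested() uses nonlocal to reassign val = 11.
Step 3: result = 11

The answer is 11.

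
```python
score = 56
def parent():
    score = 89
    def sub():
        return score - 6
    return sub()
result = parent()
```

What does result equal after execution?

Step 1: parent() shadows global score with score = 89.
Step 2: sub() finds score = 89 in enclosing scope, computes 89 - 6 = 83.
Step 3: result = 83

The answer is 83.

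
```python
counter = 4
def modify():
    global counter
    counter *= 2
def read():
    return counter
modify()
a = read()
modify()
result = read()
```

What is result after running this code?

Step 1: counter = 4.
Step 2: First modify(): counter = 4 * 2 = 8.
Step 3: Second modify(): counter = 8 * 2 = 16.
Step 4: read() returns 16

The answer is 16.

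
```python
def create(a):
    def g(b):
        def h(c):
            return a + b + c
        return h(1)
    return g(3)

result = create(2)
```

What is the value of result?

Step 1: a = 2, b = 3, c = 1 across three nested scopes.
Step 2: h() accesses all three via LEGB rule.
Step 3: result = 2 + 3 + 1 = 6

The answer is 6.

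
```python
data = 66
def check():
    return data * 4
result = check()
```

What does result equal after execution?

Step 1: data = 66 is defined globally.
Step 2: check() looks up data from global scope = 66, then computes 66 * 4 = 264.
Step 3: result = 264

The answer is 264.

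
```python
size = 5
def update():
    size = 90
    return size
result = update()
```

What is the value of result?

Step 1: Global size = 5.
Step 2: update() creates local size = 90, shadowing the global.
Step 3: Returns local size = 90. result = 90

The answer is 90.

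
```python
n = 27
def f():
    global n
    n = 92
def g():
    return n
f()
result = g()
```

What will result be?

Step 1: n = 27.
Step 2: f() sets global n = 92.
Step 3: g() reads global n = 92. result = 92

The answer is 92.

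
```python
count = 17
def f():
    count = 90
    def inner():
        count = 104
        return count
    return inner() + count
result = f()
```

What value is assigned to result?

Step 1: f() has local count = 90. inner() has local count = 104.
Step 2: inner() returns its local count = 104.
Step 3: f() returns 104 + its own count (90) = 194

The answer is 194.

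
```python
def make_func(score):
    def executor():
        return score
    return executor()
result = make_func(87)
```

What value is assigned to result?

Step 1: make_func(87) binds parameter score = 87.
Step 2: executor() looks up score in enclosing scope and finds the parameter score = 87.
Step 3: result = 87

The answer is 87.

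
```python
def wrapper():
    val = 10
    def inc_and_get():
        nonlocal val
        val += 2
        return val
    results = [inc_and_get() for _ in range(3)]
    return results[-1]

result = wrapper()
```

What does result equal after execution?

Step 1: val = 10.
Step 2: Three calls to inc_and_get(), each adding 2.
Step 3: Last value = 10 + 2 * 3 = 16

The answer is 16.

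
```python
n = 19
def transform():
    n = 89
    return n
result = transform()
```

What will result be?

Step 1: Global n = 19.
Step 2: transform() creates local n = 89, shadowing the global.
Step 3: Returns local n = 89. result = 89

The answer is 89.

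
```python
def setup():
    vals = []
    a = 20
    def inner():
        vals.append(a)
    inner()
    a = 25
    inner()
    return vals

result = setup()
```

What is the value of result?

Step 1: a = 20. inner() appends current a to vals.
Step 2: First inner(): appends 20. Then a = 25.
Step 3: Second inner(): appends 25 (closure sees updated a). result = [20, 25]

The answer is [20, 25].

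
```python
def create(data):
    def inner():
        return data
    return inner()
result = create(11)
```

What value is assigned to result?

Step 1: create(11) binds parameter data = 11.
Step 2: inner() looks up data in enclosing scope and finds the parameter data = 11.
Step 3: result = 11

The answer is 11.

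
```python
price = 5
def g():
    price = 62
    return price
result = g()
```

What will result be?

Step 1: Global price = 5.
Step 2: g() creates local price = 62, shadowing the global.
Step 3: Returns local price = 62. result = 62

The answer is 62.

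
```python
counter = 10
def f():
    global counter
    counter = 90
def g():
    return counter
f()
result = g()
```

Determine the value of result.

Step 1: counter = 10.
Step 2: f() sets global counter = 90.
Step 3: g() reads global counter = 90. result = 90

The answer is 90.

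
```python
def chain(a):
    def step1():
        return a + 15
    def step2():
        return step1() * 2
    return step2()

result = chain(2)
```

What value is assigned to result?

Step 1: chain(2) captures a = 2.
Step 2: step2() calls step1() which returns 2 + 15 = 17.
Step 3: step2() returns 17 * 2 = 34

The answer is 34.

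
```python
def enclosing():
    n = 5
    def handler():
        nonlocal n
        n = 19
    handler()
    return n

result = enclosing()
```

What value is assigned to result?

Step 1: enclosing() sets n = 5.
Step 2: handler() uses nonlocal to reassign n = 19.
Step 3: result = 19

The answer is 19.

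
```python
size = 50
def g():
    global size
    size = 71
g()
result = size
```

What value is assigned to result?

Step 1: size = 50 globally.
Step 2: g() declares global size and sets it to 71.
Step 3: After g(), global size = 71. result = 71

The answer is 71.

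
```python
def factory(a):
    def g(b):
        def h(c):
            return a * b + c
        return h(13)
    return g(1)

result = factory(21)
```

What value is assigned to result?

Step 1: a = 21, b = 1, c = 13.
Step 2: h() computes a * b + c = 21 * 1 + 13 = 34.
Step 3: result = 34

The answer is 34.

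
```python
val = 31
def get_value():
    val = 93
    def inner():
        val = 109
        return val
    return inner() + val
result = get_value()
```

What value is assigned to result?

Step 1: get_value() has local val = 93. inner() has local val = 109.
Step 2: inner() returns its local val = 109.
Step 3: get_value() returns 109 + its own val (93) = 202

The answer is 202.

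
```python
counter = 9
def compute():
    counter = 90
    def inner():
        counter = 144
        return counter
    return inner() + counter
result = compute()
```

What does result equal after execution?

Step 1: compute() has local counter = 90. inner() has local counter = 144.
Step 2: inner() returns its local counter = 144.
Step 3: compute() returns 144 + its own counter (90) = 234

The answer is 234.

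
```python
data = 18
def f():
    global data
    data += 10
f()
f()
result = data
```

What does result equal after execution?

Step 1: data = 18.
Step 2: First f(): data = 18 + 10 = 28.
Step 3: Second f(): data = 28 + 10 = 38. result = 38

The answer is 38.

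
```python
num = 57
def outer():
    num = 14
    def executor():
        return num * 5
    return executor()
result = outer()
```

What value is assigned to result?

Step 1: outer() shadows global num with num = 14.
Step 2: executor() finds num = 14 in enclosing scope, computes 14 * 5 = 70.
Step 3: result = 70

The answer is 70.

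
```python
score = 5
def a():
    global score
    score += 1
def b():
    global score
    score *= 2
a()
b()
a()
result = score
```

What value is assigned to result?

Step 1: score = 5.
Step 2: a(): score = 5 + 1 = 6.
Step 3: b(): score = 6 * 2 = 12.
Step 4: a(): score = 12 + 1 = 13

The answer is 13.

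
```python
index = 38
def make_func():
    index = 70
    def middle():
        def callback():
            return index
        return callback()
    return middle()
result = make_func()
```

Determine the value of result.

Step 1: make_func() defines index = 70. middle() and callback() have no local index.
Step 2: callback() checks local (none), enclosing middle() (none), enclosing make_func() and finds index = 70.
Step 3: result = 70

The answer is 70.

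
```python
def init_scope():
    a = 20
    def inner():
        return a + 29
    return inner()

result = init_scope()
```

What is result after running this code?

Step 1: init_scope() defines a = 20.
Step 2: inner() reads a = 20 from enclosing scope, returns 20 + 29 = 49.
Step 3: result = 49

The answer is 49.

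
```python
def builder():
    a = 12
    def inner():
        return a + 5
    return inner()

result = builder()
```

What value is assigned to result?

Step 1: builder() defines a = 12.
Step 2: inner() reads a = 12 from enclosing scope, returns 12 + 5 = 17.
Step 3: result = 17

The answer is 17.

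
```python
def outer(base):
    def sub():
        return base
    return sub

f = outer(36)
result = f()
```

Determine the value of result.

Step 1: outer(36) creates closure capturing base = 36.
Step 2: f() returns the captured base = 36.
Step 3: result = 36

The answer is 36.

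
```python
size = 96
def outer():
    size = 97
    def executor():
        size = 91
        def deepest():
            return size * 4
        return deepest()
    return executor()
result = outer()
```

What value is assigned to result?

Step 1: deepest() looks up size through LEGB: not local, finds size = 91 in enclosing executor().
Step 2: Returns 91 * 4 = 364.
Step 3: result = 364

The answer is 364.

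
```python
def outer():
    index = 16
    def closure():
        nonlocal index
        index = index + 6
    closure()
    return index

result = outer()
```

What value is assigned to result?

Step 1: outer() sets index = 16.
Step 2: closure() uses nonlocal to modify index in outer's scope: index = 16 + 6 = 22.
Step 3: outer() returns the modified index = 22

The answer is 22.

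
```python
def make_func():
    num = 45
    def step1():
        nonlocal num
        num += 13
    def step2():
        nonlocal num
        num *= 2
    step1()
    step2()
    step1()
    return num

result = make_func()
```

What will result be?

Step 1: num = 45.
Step 2: step1(): num = 45 + 13 = 58.
Step 3: step2(): num = 58 * 2 = 116.
Step 4: step1(): num = 116 + 13 = 129. result = 129

The answer is 129.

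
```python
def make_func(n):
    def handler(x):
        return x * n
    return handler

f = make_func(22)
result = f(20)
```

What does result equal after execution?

Step 1: make_func(22) creates a closure capturing n = 22.
Step 2: f(20) computes 20 * 22 = 440.
Step 3: result = 440

The answer is 440.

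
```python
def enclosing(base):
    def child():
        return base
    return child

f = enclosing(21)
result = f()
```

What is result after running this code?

Step 1: enclosing(21) creates closure capturing base = 21.
Step 2: f() returns the captured base = 21.
Step 3: result = 21

The answer is 21.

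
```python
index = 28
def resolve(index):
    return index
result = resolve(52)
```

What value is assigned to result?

Step 1: Global index = 28.
Step 2: resolve(52) takes parameter index = 52, which shadows the global.
Step 3: result = 52

The answer is 52.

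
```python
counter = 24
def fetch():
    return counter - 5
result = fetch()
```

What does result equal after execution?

Step 1: counter = 24 is defined globally.
Step 2: fetch() looks up counter from global scope = 24, then computes 24 - 5 = 19.
Step 3: result = 19

The answer is 19.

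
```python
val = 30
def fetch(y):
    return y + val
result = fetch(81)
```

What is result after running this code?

Step 1: val = 30 is defined globally.
Step 2: fetch(81) uses parameter y = 81 and looks up val from global scope = 30.
Step 3: result = 81 + 30 = 111

The answer is 111.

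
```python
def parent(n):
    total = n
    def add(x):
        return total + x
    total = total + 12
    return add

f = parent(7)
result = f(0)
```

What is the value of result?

Step 1: parent(7) sets total = 7, then total = 7 + 12 = 19.
Step 2: Closures capture by reference, so add sees total = 19.
Step 3: f(0) returns 19 + 0 = 19

The answer is 19.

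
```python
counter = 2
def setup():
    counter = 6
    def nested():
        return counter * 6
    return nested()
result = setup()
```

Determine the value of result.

Step 1: setup() shadows global counter with counter = 6.
Step 2: nested() finds counter = 6 in enclosing scope, computes 6 * 6 = 36.
Step 3: result = 36

The answer is 36.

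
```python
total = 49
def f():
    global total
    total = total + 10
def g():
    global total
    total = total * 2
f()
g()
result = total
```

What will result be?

Step 1: total = 49.
Step 2: f() adds 10: total = 49 + 10 = 59.
Step 3: g() doubles: total = 59 * 2 = 118.
Step 4: result = 118

The answer is 118.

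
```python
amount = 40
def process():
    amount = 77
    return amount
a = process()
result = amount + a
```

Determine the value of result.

Step 1: Global amount = 40. process() returns local amount = 77.
Step 2: a = 77. Global amount still = 40.
Step 3: result = 40 + 77 = 117

The answer is 117.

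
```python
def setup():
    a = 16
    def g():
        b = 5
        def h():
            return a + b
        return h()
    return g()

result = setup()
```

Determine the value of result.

Step 1: setup() defines a = 16. g() defines b = 5.
Step 2: h() accesses both from enclosing scopes: a = 16, b = 5.
Step 3: result = 16 + 5 = 21

The answer is 21.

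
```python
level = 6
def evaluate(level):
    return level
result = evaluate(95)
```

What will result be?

Step 1: Global level = 6.
Step 2: evaluate(95) takes parameter level = 95, which shadows the global.
Step 3: result = 95

The answer is 95.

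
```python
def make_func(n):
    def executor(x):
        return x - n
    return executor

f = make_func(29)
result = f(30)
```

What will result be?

Step 1: make_func(29) creates a closure capturing n = 29.
Step 2: f(30) computes 30 - 29 = 1.
Step 3: result = 1

The answer is 1.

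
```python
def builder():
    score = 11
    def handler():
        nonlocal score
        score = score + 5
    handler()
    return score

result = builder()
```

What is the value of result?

Step 1: builder() sets score = 11.
Step 2: handler() uses nonlocal to modify score in builder's scope: score = 11 + 5 = 16.
Step 3: builder() returns the modified score = 16

The answer is 16.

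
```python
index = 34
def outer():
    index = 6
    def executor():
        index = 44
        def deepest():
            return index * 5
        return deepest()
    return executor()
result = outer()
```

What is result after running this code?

Step 1: deepest() looks up index through LEGB: not local, finds index = 44 in enclosing executor().
Step 2: Returns 44 * 5 = 220.
Step 3: result = 220

The answer is 220.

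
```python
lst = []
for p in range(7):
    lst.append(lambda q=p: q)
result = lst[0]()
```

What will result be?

Step 1: Default argument q=p captures p's value at each iteration.
Step 2: lst[0] captured q = 0 when p was 0.
Step 3: result = 0

The answer is 0.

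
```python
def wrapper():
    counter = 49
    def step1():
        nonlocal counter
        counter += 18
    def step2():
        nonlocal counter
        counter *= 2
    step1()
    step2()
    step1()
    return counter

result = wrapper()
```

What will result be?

Step 1: counter = 49.
Step 2: step1(): counter = 49 + 18 = 67.
Step 3: step2(): counter = 67 * 2 = 134.
Step 4: step1(): counter = 134 + 18 = 152. result = 152

The answer is 152.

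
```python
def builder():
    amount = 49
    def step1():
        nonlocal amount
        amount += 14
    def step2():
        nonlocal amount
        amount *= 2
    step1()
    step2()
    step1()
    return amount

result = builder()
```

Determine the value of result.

Step 1: amount = 49.
Step 2: step1(): amount = 49 + 14 = 63.
Step 3: step2(): amount = 63 * 2 = 126.
Step 4: step1(): amount = 126 + 14 = 140. result = 140

The answer is 140.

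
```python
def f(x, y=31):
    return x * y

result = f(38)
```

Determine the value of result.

Step 1: f(38) uses default y = 31.
Step 2: Returns 38 * 31 = 1178.
Step 3: result = 1178

The answer is 1178.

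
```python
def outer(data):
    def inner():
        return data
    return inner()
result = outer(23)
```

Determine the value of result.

Step 1: outer(23) binds parameter data = 23.
Step 2: inner() looks up data in enclosing scope and finds the parameter data = 23.
Step 3: result = 23

The answer is 23.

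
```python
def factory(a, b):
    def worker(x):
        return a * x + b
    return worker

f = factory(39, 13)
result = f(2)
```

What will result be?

Step 1: factory(39, 13) captures a = 39, b = 13.
Step 2: f(2) computes 39 * 2 + 13 = 91.
Step 3: result = 91

The answer is 91.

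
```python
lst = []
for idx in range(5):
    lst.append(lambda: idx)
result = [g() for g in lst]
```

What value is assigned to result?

Step 1: All 5 lambdas share the same variable idx.
Step 2: After the loop, idx = 4.
Step 3: Each call returns 4. result = [4, 4, 4, 4, 4]

The answer is [4, 4, 4, 4, 4].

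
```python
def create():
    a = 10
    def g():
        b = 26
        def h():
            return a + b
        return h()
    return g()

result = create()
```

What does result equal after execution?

Step 1: create() defines a = 10. g() defines b = 26.
Step 2: h() accesses both from enclosing scopes: a = 10, b = 26.
Step 3: result = 10 + 26 = 36

The answer is 36.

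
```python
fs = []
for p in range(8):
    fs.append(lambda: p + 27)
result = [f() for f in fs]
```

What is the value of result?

Step 1: All lambdas capture p by reference. After the loop, p = 7.
Step 2: Each call returns 7 + 27 = 34.
Step 3: result = [34, 34, 34, 34, 34, 34, 34, 34]

The answer is [34, 34, 34, 34, 34, 34, 34, 34].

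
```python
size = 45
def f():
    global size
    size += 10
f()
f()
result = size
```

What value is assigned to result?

Step 1: size = 45.
Step 2: First f(): size = 45 + 10 = 55.
Step 3: Second f(): size = 55 + 10 = 65. result = 65

The answer is 65.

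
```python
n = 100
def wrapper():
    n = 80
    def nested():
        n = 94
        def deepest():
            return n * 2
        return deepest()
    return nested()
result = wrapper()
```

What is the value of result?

Step 1: deepest() looks up n through LEGB: not local, finds n = 94 in enclosing nested().
Step 2: Returns 94 * 2 = 188.
Step 3: result = 188

The answer is 188.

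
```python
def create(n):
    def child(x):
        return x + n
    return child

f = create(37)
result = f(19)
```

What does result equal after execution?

Step 1: create(37) creates a closure that captures n = 37.
Step 2: f(19) calls the closure with x = 19, returning 19 + 37 = 56.
Step 3: result = 56

The answer is 56.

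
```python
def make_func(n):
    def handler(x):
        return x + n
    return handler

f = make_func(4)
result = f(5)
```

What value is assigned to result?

Step 1: make_func(4) creates a closure that captures n = 4.
Step 2: f(5) calls the closure with x = 5, returning 5 + 4 = 9.
Step 3: result = 9

The answer is 9.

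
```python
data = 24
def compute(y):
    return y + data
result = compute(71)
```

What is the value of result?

Step 1: data = 24 is defined globally.
Step 2: compute(71) uses parameter y = 71 and looks up data from global scope = 24.
Step 3: result = 71 + 24 = 95

The answer is 95.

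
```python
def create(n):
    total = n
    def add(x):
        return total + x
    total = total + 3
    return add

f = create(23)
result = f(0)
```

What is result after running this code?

Step 1: create(23) sets total = 23, then total = 23 + 3 = 26.
Step 2: Closures capture by reference, so add sees total = 26.
Step 3: f(0) returns 26 + 0 = 26

The answer is 26.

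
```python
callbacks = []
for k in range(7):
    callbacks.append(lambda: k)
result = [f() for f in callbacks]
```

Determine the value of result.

Step 1: All 7 lambdas share the same variable k.
Step 2: After the loop, k = 6.
Step 3: Each call returns 6. result = [6, 6, 6, 6, 6, 6, 6]

The answer is [6, 6, 6, 6, 6, 6, 6].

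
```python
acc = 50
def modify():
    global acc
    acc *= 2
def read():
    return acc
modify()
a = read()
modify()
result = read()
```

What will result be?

Step 1: acc = 50.
Step 2: First modify(): acc = 50 * 2 = 100.
Step 3: Second modify(): acc = 100 * 2 = 200.
Step 4: read() returns 200

The answer is 200.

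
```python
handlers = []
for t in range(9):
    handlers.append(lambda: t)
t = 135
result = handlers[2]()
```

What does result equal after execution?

Step 1: Lambdas capture the variable t by reference, not by value.
Step 2: After the loop, t is reassigned to 135.
Step 3: handlers[2]() looks up the current t = 135. result = 135

The answer is 135.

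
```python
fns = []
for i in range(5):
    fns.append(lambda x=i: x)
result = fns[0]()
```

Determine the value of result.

Step 1: Default argument x=i captures i's value at each iteration.
Step 2: fns[0] captured x = 0 when i was 0.
Step 3: result = 0

The answer is 0.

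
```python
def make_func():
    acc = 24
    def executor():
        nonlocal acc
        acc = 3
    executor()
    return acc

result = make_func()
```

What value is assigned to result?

Step 1: make_func() sets acc = 24.
Step 2: executor() uses nonlocal to reassign acc = 3.
Step 3: result = 3

The answer is 3.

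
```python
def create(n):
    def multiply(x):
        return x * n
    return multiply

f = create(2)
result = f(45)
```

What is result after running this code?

Step 1: create(2) returns multiply closure with n = 2.
Step 2: f(45) computes 45 * 2 = 90.
Step 3: result = 90

The answer is 90.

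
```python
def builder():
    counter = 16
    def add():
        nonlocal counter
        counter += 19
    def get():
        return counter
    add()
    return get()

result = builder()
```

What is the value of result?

Step 1: counter = 16. add() modifies it via nonlocal, get() reads it.
Step 2: add() makes counter = 16 + 19 = 35.
Step 3: get() returns 35. result = 35

The answer is 35.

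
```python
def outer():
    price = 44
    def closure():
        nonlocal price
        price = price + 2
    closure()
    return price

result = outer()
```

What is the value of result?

Step 1: outer() sets price = 44.
Step 2: closure() uses nonlocal to modify price in outer's scope: price = 44 + 2 = 46.
Step 3: outer() returns the modified price = 46

The answer is 46.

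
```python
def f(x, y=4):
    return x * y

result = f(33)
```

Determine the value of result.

Step 1: f(33) uses default y = 4.
Step 2: Returns 33 * 4 = 132.
Step 3: result = 132

The answer is 132.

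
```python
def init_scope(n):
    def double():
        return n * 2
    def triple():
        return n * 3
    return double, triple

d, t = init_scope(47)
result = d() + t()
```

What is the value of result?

Step 1: Both closures capture the same n = 47.
Step 2: d() = 47 * 2 = 94, t() = 47 * 3 = 141.
Step 3: result = 94 + 141 = 235

The answer is 235.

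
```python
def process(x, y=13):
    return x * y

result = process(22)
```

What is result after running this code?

Step 1: process(22) uses default y = 13.
Step 2: Returns 22 * 13 = 286.
Step 3: result = 286

The answer is 286.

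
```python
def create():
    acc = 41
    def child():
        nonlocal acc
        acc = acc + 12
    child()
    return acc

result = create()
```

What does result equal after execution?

Step 1: create() sets acc = 41.
Step 2: child() uses nonlocal to modify acc in create's scope: acc = 41 + 12 = 53.
Step 3: create() returns the modified acc = 53

The answer is 53.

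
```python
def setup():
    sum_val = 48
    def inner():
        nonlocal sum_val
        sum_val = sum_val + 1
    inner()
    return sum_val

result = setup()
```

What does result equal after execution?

Step 1: setup() sets sum_val = 48.
Step 2: inner() uses nonlocal to modify sum_val in setup's scope: sum_val = 48 + 1 = 49.
Step 3: setup() returns the modified sum_val = 49

The answer is 49.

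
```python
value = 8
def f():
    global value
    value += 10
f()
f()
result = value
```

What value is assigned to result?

Step 1: value = 8.
Step 2: First f(): value = 8 + 10 = 18.
Step 3: Second f(): value = 18 + 10 = 28. result = 28

The answer is 28.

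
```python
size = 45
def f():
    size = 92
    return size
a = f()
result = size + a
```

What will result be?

Step 1: Global size = 45. f() returns local size = 92.
Step 2: a = 92. Global size still = 45.
Step 3: result = 45 + 92 = 137

The answer is 137.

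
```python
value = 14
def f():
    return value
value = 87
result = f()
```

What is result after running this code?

Step 1: value is first set to 14, then reassigned to 87.
Step 2: f() is called after the reassignment, so it looks up the current global value = 87.
Step 3: result = 87

The answer is 87.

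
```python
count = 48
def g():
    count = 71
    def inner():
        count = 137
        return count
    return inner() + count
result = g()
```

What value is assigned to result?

Step 1: g() has local count = 71. inner() has local count = 137.
Step 2: inner() returns its local count = 137.
Step 3: g() returns 137 + its own count (71) = 208

The answer is 208.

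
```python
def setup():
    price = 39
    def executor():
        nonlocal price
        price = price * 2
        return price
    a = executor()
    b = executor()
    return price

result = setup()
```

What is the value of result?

Step 1: price starts at 39.
Step 2: First executor(): price = 39 * 2 = 78.
Step 3: Second executor(): price = 78 * 2 = 156.
Step 4: result = 156

The answer is 156.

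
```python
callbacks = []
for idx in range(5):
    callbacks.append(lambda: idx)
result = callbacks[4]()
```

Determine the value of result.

Step 1: The loop creates 5 lambdas, all referencing the same variable idx.
Step 2: After the loop, idx = 4 (final value).
Step 3: callbacks[4]() looks up idx at call time and finds 4. This is the late binding gotcha. result = 4

The answer is 4.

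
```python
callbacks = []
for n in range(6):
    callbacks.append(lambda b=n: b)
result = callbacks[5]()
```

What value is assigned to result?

Step 1: Default argument b=n captures n's value at each iteration.
Step 2: callbacks[5] captured b = 5 when n was 5.
Step 3: result = 5

The answer is 5.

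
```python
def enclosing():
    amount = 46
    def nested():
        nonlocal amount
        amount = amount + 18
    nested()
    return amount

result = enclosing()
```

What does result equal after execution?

Step 1: enclosing() sets amount = 46.
Step 2: nested() uses nonlocal to modify amount in enclosing's scope: amount = 46 + 18 = 64.
Step 3: enclosing() returns the modified amount = 64

The answer is 64.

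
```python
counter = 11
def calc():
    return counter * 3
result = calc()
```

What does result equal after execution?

Step 1: counter = 11 is defined globally.
Step 2: calc() looks up counter from global scope = 11, then computes 11 * 3 = 33.
Step 3: result = 33

The answer is 33.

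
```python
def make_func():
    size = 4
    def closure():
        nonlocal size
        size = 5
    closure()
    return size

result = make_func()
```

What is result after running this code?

Step 1: make_func() sets size = 4.
Step 2: closure() uses nonlocal to reassign size = 5.
Step 3: result = 5

The answer is 5.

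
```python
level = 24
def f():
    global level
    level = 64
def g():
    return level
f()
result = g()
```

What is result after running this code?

Step 1: level = 24.
Step 2: f() sets global level = 64.
Step 3: g() reads global level = 64. result = 64

The answer is 64.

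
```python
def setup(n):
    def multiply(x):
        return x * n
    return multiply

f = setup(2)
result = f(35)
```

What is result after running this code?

Step 1: setup(2) returns multiply closure with n = 2.
Step 2: f(35) computes 35 * 2 = 70.
Step 3: result = 70

The answer is 70.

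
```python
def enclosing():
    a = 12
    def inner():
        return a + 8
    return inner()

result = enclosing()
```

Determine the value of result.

Step 1: enclosing() defines a = 12.
Step 2: inner() reads a = 12 from enclosing scope, returns 12 + 8 = 20.
Step 3: result = 20

The answer is 20.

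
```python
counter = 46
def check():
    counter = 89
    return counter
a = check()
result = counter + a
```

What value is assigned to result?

Step 1: Global counter = 46. check() returns local counter = 89.
Step 2: a = 89. Global counter still = 46.
Step 3: result = 46 + 89 = 135

The answer is 135.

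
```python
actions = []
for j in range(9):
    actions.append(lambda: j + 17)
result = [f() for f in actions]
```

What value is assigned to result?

Step 1: All lambdas capture j by reference. After the loop, j = 8.
Step 2: Each call returns 8 + 17 = 25.
Step 3: result = [25, 25, 25, 25, 25, 25, 25, 25, 25]

The answer is [25, 25, 25, 25, 25, 25, 25, 25, 25].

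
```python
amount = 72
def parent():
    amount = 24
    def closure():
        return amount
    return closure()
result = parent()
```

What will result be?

Step 1: amount = 72 globally, but parent() defines amount = 24 locally.
Step 2: closure() looks up amount. Not in local scope, so checks enclosing scope (parent) and finds amount = 24.
Step 3: result = 24

The answer is 24.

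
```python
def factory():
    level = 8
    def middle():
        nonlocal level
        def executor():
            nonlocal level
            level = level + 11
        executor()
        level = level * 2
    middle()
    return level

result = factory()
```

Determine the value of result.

Step 1: level = 8.
Step 2: executor() adds 11: level = 8 + 11 = 19.
Step 3: middle() doubles: level = 19 * 2 = 38.
Step 4: result = 38

The answer is 38.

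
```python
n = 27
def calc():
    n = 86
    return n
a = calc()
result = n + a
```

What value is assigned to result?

Step 1: Global n = 27. calc() returns local n = 86.
Step 2: a = 86. Global n still = 27.
Step 3: result = 27 + 86 = 113

The answer is 113.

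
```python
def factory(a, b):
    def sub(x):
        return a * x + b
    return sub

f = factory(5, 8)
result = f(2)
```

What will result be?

Step 1: factory(5, 8) captures a = 5, b = 8.
Step 2: f(2) computes 5 * 2 + 8 = 18.
Step 3: result = 18

The answer is 18.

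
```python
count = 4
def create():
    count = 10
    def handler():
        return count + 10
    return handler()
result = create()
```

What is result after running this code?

Step 1: create() shadows global count with count = 10.
Step 2: handler() finds count = 10 in enclosing scope, computes 10 + 10 = 20.
Step 3: result = 20

The answer is 20.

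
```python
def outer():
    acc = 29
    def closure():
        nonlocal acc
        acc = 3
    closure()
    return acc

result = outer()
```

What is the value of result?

Step 1: outer() sets acc = 29.
Step 2: closure() uses nonlocal to reassign acc = 3.
Step 3: result = 3

The answer is 3.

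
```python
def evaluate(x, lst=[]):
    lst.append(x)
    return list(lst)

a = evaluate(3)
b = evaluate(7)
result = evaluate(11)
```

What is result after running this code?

Step 1: Default list is shared. list() creates copies for return values.
Step 2: Internal list grows: [3] -> [3, 7] -> [3, 7, 11].
Step 3: result = [3, 7, 11]

The answer is [3, 7, 11].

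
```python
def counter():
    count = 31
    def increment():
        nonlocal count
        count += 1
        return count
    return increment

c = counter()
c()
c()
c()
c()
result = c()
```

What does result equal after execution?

Step 1: counter() creates closure with count = 31.
Step 2: Each c() call increments count via nonlocal. After 5 calls: 31 + 5 = 36.
Step 3: result = 36

The answer is 36.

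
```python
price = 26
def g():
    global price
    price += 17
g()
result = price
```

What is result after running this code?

Step 1: price = 26 globally.
Step 2: g() modifies global price: price += 17 = 43.
Step 3: result = 43

The answer is 43.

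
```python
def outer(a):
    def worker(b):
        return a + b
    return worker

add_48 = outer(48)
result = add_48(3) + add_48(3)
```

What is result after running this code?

Step 1: add_48 captures a = 48.
Step 2: add_48(3) = 48 + 3 = 51, called twice.
Step 3: result = 51 + 51 = 102

The answer is 102.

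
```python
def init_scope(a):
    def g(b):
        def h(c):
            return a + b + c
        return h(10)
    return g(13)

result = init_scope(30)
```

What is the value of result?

Step 1: a = 30, b = 13, c = 10 across three nested scopes.
Step 2: h() accesses all three via LEGB rule.
Step 3: result = 30 + 13 + 10 = 53

The answer is 53.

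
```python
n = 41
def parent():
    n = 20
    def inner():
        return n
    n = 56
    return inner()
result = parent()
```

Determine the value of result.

Step 1: parent() sets n = 20, then later n = 56.
Step 2: inner() is called after n is reassigned to 56. Closures capture variables by reference, not by value.
Step 3: result = 56

The answer is 56.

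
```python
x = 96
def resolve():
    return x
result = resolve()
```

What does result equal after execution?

Step 1: x = 96 is defined in the global scope.
Step 2: resolve() looks up x. No local x exists, so Python checks the global scope via LEGB rule and finds x = 96.
Step 3: result = 96

The answer is 96.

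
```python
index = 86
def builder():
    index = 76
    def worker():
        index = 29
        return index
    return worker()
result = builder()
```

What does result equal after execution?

Step 1: Three scopes define index: global (86), builder (76), worker (29).
Step 2: worker() has its own local index = 29, which shadows both enclosing and global.
Step 3: result = 29 (local wins in LEGB)

The answer is 29.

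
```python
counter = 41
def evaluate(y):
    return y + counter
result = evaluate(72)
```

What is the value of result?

Step 1: counter = 41 is defined globally.
Step 2: evaluate(72) uses parameter y = 72 and looks up counter from global scope = 41.
Step 3: result = 72 + 41 = 113

The answer is 113.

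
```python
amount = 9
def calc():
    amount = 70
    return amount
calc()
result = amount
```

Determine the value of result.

Step 1: amount = 9 globally.
Step 2: calc() creates a LOCAL amount = 70 (no global keyword!).
Step 3: The global amount is unchanged. result = 9

The answer is 9.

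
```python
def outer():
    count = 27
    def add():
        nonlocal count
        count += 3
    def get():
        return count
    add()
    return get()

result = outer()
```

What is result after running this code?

Step 1: count = 27. add() modifies it via nonlocal, get() reads it.
Step 2: add() makes count = 27 + 3 = 30.
Step 3: get() returns 30. result = 30

The answer is 30.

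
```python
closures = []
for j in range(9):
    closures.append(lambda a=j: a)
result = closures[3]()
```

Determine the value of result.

Step 1: Default argument a=j captures j's value at each iteration.
Step 2: closures[3] captured a = 3 when j was 3.
Step 3: result = 3

The answer is 3.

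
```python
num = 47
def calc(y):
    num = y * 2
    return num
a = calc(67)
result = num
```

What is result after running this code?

Step 1: Global num = 47.
Step 2: calc(67) creates local num = 67 * 2 = 134.
Step 3: Global num unchanged because no global keyword. result = 47

The answer is 47.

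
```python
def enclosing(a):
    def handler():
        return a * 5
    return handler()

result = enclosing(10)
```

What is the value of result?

Step 1: enclosing(10) binds parameter a = 10.
Step 2: handler() accesses a = 10 from enclosing scope.
Step 3: result = 10 * 5 = 50

The answer is 50.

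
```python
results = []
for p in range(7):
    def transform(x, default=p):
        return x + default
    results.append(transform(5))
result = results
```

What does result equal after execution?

Step 1: Default argument default=p is evaluated at function definition time.
Step 2: Each iteration creates transform with default = current p value.
Step 3: transform(5) returns 5 + default. results = [5, 6, 7, 8, 9, 10, 11]

The answer is [5, 6, 7, 8, 9, 10, 11].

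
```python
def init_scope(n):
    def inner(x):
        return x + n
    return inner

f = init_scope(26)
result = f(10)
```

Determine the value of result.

Step 1: init_scope(26) creates a closure that captures n = 26.
Step 2: f(10) calls the closure with x = 10, returning 10 + 26 = 36.
Step 3: result = 36

The answer is 36.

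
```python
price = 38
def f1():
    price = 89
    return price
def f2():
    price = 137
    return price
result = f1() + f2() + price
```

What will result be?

Step 1: Each function shadows global price with its own local.
Step 2: f1() returns 89, f2() returns 137.
Step 3: Global price = 38 is unchanged. result = 89 + 137 + 38 = 264

The answer is 264.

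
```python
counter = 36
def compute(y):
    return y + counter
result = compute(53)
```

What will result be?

Step 1: counter = 36 is defined globally.
Step 2: compute(53) uses parameter y = 53 and looks up counter from global scope = 36.
Step 3: result = 53 + 36 = 89

The answer is 89.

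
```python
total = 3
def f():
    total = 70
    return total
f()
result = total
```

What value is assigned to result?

Step 1: total = 3 globally.
Step 2: f() creates a LOCAL total = 70 (no global keyword!).
Step 3: The global total is unchanged. result = 3

The answer is 3.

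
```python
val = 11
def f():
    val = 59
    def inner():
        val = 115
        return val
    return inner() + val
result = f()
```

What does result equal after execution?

Step 1: f() has local val = 59. inner() has local val = 115.
Step 2: inner() returns its local val = 115.
Step 3: f() returns 115 + its own val (59) = 174

The answer is 174.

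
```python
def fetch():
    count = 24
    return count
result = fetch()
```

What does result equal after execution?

Step 1: fetch() defines count = 24 in its local scope.
Step 2: return count finds the local variable count = 24.
Step 3: result = 24

The answer is 24.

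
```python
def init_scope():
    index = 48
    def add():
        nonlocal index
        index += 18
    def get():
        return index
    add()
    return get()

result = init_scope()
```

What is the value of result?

Step 1: index = 48. add() modifies it via nonlocal, get() reads it.
Step 2: add() makes index = 48 + 18 = 66.
Step 3: get() returns 66. result = 66

The answer is 66.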